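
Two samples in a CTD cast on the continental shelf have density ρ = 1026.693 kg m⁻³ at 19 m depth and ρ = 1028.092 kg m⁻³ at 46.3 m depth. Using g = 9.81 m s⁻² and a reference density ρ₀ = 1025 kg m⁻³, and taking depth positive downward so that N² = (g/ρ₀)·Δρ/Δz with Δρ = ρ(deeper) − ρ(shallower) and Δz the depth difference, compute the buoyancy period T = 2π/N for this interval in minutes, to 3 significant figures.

Δρ = 1028.092 − 1026.693 = 1.399 kg m⁻³ over Δz = 46.3 − 19 = 27.3 m.
N² = (9.81/1025) × (1.399/27.3) = 4.9046 × 10⁻⁴ s⁻².
N = √(4.9046 × 10⁻⁴) = 0.022146 rad s⁻¹, so T = 2π/N = 283.72 s = 4.7287 min ≈ 4.73 min.
A positive N² confirms static stability across the interval.

4.73 min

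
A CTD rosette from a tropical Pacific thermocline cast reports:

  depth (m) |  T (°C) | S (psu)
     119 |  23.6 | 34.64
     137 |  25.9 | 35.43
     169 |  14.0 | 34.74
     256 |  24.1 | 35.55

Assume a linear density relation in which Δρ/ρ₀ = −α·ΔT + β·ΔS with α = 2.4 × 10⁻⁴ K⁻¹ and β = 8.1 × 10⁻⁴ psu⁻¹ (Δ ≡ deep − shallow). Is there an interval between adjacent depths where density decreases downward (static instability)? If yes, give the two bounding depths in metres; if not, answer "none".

Evaluate Δρ/ρ₀ = −αΔT + βΔS across each adjacent pair:
  119–137 m: −αΔT+βΔS = −(2.4 × 10⁻⁴)(+2.3)+(8.1 × 10⁻⁴)(+0.79) = 8.8 × 10⁻⁵ → stable
  137–169 m: −αΔT+βΔS = −(2.4 × 10⁻⁴)(-11.9)+(8.1 × 10⁻⁴)(-0.69) = 2.3 × 10⁻³ → stable
  169–256 m: −αΔT+βΔS = −(2.4 × 10⁻⁴)(+10.1)+(8.1 × 10⁻⁴)(+0.81) = -1.8 × 10⁻³ → UNSTABLE
The 169–256 m interval has Δρ < 0: lighter water underlies denser water.

169–256 m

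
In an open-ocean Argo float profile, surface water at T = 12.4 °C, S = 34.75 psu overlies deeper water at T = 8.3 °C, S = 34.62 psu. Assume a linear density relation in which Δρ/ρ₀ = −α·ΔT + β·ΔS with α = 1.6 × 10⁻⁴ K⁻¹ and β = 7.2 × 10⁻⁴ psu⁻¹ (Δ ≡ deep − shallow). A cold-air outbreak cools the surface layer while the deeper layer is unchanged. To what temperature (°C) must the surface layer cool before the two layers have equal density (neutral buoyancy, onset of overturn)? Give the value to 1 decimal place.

8.9 °C

Neutral buoyancy requires Δρ = 0, i.e. −α(T_deep − T_surf′) + β(S_deep − S_surf) = 0.
T_surf′ = T_deep − (β/α)·ΔS = 8.3 − (7.2 × 10⁻⁴/1.6 × 10⁻⁴)·(-0.13) = 8.885 °C.
Cooling required: 12.4 − (8.885) = 3.515 °C.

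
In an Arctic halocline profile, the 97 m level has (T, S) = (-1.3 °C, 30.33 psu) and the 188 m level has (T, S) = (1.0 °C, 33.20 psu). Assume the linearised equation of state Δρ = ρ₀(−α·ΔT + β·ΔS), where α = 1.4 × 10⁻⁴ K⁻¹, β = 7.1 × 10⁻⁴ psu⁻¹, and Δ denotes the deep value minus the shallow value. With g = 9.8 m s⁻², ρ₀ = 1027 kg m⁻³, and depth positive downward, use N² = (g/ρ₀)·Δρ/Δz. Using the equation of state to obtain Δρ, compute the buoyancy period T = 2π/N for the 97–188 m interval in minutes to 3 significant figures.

ΔT = +2.3 K, ΔS = +2.87 psu (deep − shallow).
Δρ/ρ₀ = −αΔT + βΔS = -3.22 × 10⁻⁴ + 2.0377 × 10⁻³ = 1.7157 × 10⁻³, so Δρ ≈ 1.762 kg m⁻³.
N² = (g/ρ₀)·Δρ/Δz = g·(Δρ/ρ₀)/Δz = 9.8 × 1.7157 × 10⁻³ / 91 = 1.8477 × 10⁻⁴ s⁻².
N = √(1.8477 × 10⁻⁴) = 0.013593 rad s⁻¹ → T = 2π/N = 462.24 s = 7.7040 min ≈ 7.70 min.

7.70 min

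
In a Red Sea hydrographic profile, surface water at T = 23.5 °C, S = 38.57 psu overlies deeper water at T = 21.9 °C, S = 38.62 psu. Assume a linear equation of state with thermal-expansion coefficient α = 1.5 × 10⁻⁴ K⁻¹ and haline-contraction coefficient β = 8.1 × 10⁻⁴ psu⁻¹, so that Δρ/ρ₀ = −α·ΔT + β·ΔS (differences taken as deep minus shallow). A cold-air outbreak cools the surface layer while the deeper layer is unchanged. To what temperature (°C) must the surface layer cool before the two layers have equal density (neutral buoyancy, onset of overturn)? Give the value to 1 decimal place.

Neutral buoyancy requires Δρ = 0, i.e. −α(T_deep − T_surf′) + β(S_deep − S_surf) = 0.
T_surf′ = T_deep − (β/α)·ΔS = 21.9 − (8.1 × 10⁻⁴/1.5 × 10⁻⁴)·(+0.05) = 21.630 °C.
Cooling required: 23.5 − (21.630) = 1.870 °C.

21.6 °C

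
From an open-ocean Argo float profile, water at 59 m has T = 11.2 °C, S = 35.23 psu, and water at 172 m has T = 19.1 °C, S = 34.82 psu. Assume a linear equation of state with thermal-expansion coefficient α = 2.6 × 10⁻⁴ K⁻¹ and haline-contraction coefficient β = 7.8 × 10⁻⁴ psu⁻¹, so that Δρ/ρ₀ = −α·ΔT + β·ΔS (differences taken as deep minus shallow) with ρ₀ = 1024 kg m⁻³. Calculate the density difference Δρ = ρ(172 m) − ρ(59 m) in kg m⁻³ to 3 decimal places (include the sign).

ΔT = +7.9 K, ΔS = -0.41 psu (deep − shallow).
Δρ/ρ₀ = −(2.6 × 10⁻⁴)(+7.9) + (7.8 × 10⁻⁴)(-0.41) = -2.3738 × 10⁻³.
Δρ = 1024 × (-2.3738 × 10⁻³) = -2.431 kg m⁻³.
Negative Δρ: lighter below, statically unstable.

-2.431 kg m⁻³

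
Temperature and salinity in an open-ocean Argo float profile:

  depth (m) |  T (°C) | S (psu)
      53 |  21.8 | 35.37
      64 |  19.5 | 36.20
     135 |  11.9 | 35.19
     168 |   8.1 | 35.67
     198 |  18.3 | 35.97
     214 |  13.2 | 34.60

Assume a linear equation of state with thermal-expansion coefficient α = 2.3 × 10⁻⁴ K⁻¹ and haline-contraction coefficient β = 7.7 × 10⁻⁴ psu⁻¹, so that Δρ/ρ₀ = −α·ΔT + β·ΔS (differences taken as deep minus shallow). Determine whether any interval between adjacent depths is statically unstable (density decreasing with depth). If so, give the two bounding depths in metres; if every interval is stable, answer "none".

Evaluate Δρ/ρ₀ = −αΔT + βΔS across each adjacent pair:
  53–64 m: −αΔT+βΔS = −(2.3 × 10⁻⁴)(-2.3)+(7.7 × 10⁻⁴)(+0.83) = 1.2 × 10⁻³ → stable
  64–135 m: −αΔT+βΔS = −(2.3 × 10⁻⁴)(-7.6)+(7.7 × 10⁻⁴)(-1.01) = 9.7 × 10⁻⁴ → stable
  135–168 m: −αΔT+βΔS = −(2.3 × 10⁻⁴)(-3.8)+(7.7 × 10⁻⁴)(+0.48) = 1.2 × 10⁻³ → stable
  168–198 m: −αΔT+βΔS = −(2.3 × 10⁻⁴)(+10.2)+(7.7 × 10⁻⁴)(+0.30) = -2.1 × 10⁻³ → UNSTABLE
  198–214 m: −αΔT+βΔS = −(2.3 × 10⁻⁴)(-5.1)+(7.7 × 10⁻⁴)(-1.37) = 1.2 × 10⁻⁴ → stable
The 168–198 m interval has Δρ < 0: lighter water underlies denser water.

168–198 m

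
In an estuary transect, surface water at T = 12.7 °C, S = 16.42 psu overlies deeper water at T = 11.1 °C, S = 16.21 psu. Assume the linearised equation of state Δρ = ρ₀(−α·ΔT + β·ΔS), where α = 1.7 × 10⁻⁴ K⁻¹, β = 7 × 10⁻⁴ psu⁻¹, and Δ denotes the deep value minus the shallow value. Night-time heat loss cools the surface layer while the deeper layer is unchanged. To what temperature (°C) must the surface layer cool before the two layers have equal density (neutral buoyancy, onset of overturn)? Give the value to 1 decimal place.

Neutral buoyancy requires Δρ = 0, i.e. −α(T_deep − T_surf′) + β(S_deep − S_surf) = 0.
T_surf′ = T_deep − (β/α)·ΔS = 11.1 − (7 × 10⁻⁴/1.7 × 10⁻⁴)·(-0.21) = 11.965 °C.
Cooling required: 12.7 − (11.965) = 0.735 °C.

12.0 °C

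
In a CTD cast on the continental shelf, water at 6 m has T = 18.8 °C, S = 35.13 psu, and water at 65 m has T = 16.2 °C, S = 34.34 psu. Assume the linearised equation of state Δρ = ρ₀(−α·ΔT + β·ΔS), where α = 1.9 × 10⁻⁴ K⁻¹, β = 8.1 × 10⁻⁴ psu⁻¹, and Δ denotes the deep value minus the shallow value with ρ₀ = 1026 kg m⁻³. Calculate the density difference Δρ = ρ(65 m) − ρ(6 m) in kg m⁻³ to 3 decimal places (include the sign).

ΔT = -2.6 K, ΔS = -0.79 psu (deep − shallow).
Δρ/ρ₀ = −(1.9 × 10⁻⁴)(-2.6) + (8.1 × 10⁻⁴)(-0.79) = -1.459 × 10⁻⁴.
Δρ = 1026 × (-1.459 × 10⁻⁴) = -0.150 kg m⁻³.
Negative Δρ: lighter below, statically unstable.

-0.150 kg m⁻³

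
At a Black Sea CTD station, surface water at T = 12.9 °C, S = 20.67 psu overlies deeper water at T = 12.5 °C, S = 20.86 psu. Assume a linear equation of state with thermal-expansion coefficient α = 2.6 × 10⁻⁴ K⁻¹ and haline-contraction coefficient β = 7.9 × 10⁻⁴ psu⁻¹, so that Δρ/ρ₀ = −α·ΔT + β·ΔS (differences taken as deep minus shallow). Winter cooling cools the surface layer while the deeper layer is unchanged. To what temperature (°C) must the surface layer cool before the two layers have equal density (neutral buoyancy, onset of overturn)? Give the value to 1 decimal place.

Neutral buoyancy requires Δρ = 0, i.e. −α(T_deep − T_surf′) + β(S_deep − S_surf) = 0.
T_surf′ = T_deep − (β/α)·ΔS = 12.5 − (7.9 × 10⁻⁴/2.6 × 10⁻⁴)·(+0.19) = 11.923 °C.
Cooling required: 12.9 − (11.923) = 0.977 °C.

11.9 °C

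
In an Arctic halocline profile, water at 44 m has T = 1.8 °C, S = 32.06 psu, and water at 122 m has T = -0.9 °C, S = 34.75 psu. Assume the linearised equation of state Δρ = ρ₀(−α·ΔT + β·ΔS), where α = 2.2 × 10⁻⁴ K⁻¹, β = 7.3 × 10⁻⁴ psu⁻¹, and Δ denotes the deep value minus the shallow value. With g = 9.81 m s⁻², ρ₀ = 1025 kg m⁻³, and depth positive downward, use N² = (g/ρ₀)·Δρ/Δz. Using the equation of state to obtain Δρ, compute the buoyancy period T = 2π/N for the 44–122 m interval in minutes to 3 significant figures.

ΔT = -2.7 K, ΔS = +2.69 psu (deep − shallow).
Δρ/ρ₀ = −αΔT + βΔS = 5.94 × 10⁻⁴ + 1.9637 × 10⁻³ = 2.5577 × 10⁻³, so Δρ ≈ 2.622 kg m⁻³.
N² = (g/ρ₀)·Δρ/Δz = g·(Δρ/ρ₀)/Δz = 9.81 × 2.5577 × 10⁻³ / 78 = 3.2168 × 10⁻⁴ s⁻².
N = √(3.2168 × 10⁻⁴) = 0.017935 rad s⁻¹ → T = 2π/N = 350.33 s = 5.8388 min ≈ 5.84 min.

5.84 min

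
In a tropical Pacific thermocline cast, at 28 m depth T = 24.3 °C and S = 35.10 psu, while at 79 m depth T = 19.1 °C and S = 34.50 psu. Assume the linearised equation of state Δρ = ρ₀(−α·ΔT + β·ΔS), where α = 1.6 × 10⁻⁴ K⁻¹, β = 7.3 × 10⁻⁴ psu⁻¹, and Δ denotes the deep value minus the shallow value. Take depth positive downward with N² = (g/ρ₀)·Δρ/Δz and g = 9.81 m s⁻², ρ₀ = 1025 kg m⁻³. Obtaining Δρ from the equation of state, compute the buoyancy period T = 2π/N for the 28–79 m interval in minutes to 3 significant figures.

ΔT = -5.2 K, ΔS = -0.60 psu (deep − shallow).
Δρ/ρ₀ = −αΔT + βΔS = 8.32 × 10⁻⁴ − 4.38 × 10⁻⁴ = 3.94 × 10⁻⁴, so Δρ ≈ 0.4039 kg m⁻³.
N² = (g/ρ₀)·Δρ/Δz = g·(Δρ/ρ₀)/Δz = 9.81 × 3.94 × 10⁻⁴ / 51 = 7.5787 × 10⁻⁵ s⁻².
N = √(7.5787 × 10⁻⁵) = 8.7056 × 10⁻³ rad s⁻¹ → T = 2π/N = 721.74 s = 12.029 min ≈ 12.0 min.

12.0 min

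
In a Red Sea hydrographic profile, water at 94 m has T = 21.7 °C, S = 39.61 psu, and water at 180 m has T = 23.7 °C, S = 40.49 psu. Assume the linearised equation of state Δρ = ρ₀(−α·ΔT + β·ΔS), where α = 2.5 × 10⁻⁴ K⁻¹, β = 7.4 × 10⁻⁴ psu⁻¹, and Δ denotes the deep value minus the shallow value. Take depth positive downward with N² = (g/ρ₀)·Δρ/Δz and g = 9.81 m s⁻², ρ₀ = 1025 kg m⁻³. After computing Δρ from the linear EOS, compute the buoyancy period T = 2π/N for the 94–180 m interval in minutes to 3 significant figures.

25.2 min

ΔT = +2.0 K, ΔS = +0.88 psu (deep − shallow).
Δρ/ρ₀ = −αΔT + βΔS = -5.00 × 10⁻⁴ + 6.512 × 10⁻⁴ = 1.512 × 10⁻⁴, so Δρ ≈ 0.1550 kg m⁻³.
N² = (g/ρ₀)·Δρ/Δz = g·(Δρ/ρ₀)/Δz = 9.81 × 1.512 × 10⁻⁴ / 86 = 1.7247 × 10⁻⁵ s⁻².
N = √(1.7247 × 10⁻⁵) = 4.1530 × 10⁻³ rad s⁻¹ → T = 2π/N = 1.5129 × 10³ s = 25.215 min ≈ 25.2 min.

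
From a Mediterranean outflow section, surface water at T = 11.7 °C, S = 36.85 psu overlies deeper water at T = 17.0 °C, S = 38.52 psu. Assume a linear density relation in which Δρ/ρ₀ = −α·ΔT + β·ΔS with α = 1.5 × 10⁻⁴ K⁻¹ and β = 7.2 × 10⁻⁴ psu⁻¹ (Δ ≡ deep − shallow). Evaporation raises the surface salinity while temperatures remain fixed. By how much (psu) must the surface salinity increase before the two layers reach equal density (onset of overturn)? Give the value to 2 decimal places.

Neutral buoyancy requires −α(T_deep − T_surf) + β(S_deep − S_surf′) = 0.
S_surf′ = S_deep − (α/β)·ΔT = 38.52 − (1.5 × 10⁻⁴/7.2 × 10⁻⁴)·(+5.3) = 37.4158 psu.
Increase required: 37.4158 − 36.85 = 0.5658 psu.

0.57 psu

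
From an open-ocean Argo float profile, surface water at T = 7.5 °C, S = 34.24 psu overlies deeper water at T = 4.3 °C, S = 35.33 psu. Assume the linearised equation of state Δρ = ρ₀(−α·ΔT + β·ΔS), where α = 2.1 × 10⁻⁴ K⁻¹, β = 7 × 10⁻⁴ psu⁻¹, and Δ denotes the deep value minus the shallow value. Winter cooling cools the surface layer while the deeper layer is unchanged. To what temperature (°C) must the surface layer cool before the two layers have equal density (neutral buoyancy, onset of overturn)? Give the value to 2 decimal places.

0.67 °C

Neutral buoyancy requires Δρ = 0, i.e. −α(T_deep − T_surf′) + β(S_deep − S_surf) = 0.
T_surf′ = T_deep − (β/α)·ΔS = 4.3 − (7 × 10⁻⁴/2.1 × 10⁻⁴)·(+1.09) = 0.6667 °C.
Cooling required: 7.5 − (0.6667) = 6.8333 °C.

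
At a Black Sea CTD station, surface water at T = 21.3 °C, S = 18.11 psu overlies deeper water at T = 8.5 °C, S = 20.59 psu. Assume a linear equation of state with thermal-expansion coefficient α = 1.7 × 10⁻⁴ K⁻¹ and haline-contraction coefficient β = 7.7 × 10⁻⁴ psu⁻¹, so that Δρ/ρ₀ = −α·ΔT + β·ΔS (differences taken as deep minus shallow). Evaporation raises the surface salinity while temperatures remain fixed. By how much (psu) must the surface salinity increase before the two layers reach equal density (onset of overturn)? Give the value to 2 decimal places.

5.31 psu

Neutral buoyancy requires −α(T_deep − T_surf) + β(S_deep − S_surf′) = 0.
S_surf′ = S_deep − (α/β)·ΔT = 20.59 − (1.7 × 10⁻⁴/7.7 × 10⁻⁴)·(-12.8) = 23.4160 psu.
Increase required: 23.4160 − 18.11 = 5.3060 psu.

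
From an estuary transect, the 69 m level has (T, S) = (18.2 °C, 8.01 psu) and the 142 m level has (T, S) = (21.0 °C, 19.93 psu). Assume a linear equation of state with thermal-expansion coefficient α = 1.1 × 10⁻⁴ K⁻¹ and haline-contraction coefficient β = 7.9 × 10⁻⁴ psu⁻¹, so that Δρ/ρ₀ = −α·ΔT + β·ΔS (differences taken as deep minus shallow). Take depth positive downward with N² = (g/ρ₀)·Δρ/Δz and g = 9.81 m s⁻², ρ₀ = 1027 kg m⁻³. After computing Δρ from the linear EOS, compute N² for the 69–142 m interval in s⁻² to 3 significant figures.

ΔT = +2.8 K, ΔS = +11.92 psu (deep − shallow).
Δρ/ρ₀ = −αΔT + βΔS = -3.08 × 10⁻⁴ + 9.4168 × 10⁻³ = 9.1088 × 10⁻³, so Δρ ≈ 9.355 kg m⁻³.
N² = (g/ρ₀)·Δρ/Δz = g·(Δρ/ρ₀)/Δz = 9.81 × 9.1088 × 10⁻³ / 73 = 1.2241 × 10⁻³ s⁻² ≈ 1.22 × 10⁻³ s⁻².

1.22 × 10⁻³ s⁻²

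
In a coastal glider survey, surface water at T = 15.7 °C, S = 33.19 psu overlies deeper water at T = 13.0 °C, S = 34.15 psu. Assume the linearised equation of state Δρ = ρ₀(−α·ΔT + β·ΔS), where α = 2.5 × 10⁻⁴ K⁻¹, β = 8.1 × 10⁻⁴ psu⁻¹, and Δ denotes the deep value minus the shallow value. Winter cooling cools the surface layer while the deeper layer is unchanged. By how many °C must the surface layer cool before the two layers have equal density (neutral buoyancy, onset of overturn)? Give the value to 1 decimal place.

5.8 °C

Neutral buoyancy requires Δρ = 0, i.e. −α(T_deep − T_surf′) + β(S_deep − S_surf) = 0.
T_surf′ = T_deep − (β/α)·ΔS = 13.0 − (8.1 × 10⁻⁴/2.5 × 10⁻⁴)·(+0.96) = 9.890 °C.
Cooling required: 15.7 − (9.890) = 5.810 °C.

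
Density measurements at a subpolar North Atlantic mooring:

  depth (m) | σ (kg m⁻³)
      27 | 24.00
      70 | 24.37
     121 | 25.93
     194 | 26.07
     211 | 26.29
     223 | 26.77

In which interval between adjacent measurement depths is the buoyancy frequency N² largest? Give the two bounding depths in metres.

211–223 m

Compute the density gradient over each adjacent pair:
  27–70 m: Δρ/Δz = 0.37/43 = 8.6 × 10⁻³ kg m⁻⁴
  70–121 m: Δρ/Δz = 1.56/51 = 0.031 kg m⁻⁴
  121–194 m: Δρ/Δz = 0.14/73 = 1.9 × 10⁻³ kg m⁻⁴
  194–211 m: Δρ/Δz = 0.22/17 = 0.013 kg m⁻⁴
  211–223 m: Δρ/Δz = 0.48/12 = 0.040 kg m⁻⁴
The largest gradient is in the 211–223 m interval — the pycnocline.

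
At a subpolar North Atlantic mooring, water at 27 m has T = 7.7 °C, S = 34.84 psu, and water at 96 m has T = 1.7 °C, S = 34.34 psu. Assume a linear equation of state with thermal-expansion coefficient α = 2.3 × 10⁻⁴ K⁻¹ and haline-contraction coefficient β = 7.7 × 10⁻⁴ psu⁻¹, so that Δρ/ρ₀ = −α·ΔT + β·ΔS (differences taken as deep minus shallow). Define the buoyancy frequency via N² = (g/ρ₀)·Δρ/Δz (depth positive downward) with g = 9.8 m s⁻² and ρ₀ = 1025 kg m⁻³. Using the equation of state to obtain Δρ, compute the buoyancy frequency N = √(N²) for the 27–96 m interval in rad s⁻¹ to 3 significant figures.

ΔT = -6.0 K, ΔS = -0.50 psu (deep − shallow).
Δρ/ρ₀ = −αΔT + βΔS = 1.38 × 10⁻³ − 3.85 × 10⁻⁴ = 9.95 × 10⁻⁴, so Δρ ≈ 1.020 kg m⁻³.
N² = (g/ρ₀)·Δρ/Δz = g·(Δρ/ρ₀)/Δz = 9.8 × 9.95 × 10⁻⁴ / 69 = 1.4132 × 10⁻⁴ s⁻².
N = √(1.4132 × 10⁻⁴) = 0.011888 rad s⁻¹ ≈ 0.0119 rad s⁻¹.

0.0119 rad s⁻¹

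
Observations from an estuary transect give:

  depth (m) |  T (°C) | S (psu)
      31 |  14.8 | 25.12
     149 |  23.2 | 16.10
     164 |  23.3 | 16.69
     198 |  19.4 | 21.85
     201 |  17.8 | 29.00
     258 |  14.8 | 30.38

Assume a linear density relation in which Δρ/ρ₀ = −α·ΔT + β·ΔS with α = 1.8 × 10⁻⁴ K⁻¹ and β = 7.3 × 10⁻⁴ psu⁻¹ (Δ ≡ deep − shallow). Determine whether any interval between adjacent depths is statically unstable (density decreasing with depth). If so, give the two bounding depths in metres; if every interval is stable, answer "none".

31–149 m

Evaluate Δρ/ρ₀ = −αΔT + βΔS across each adjacent pair:
  31–149 m: −αΔT+βΔS = −(1.8 × 10⁻⁴)(+8.4)+(7.3 × 10⁻⁴)(-9.02) = -8.1 × 10⁻³ → UNSTABLE
  149–164 m: −αΔT+βΔS = −(1.8 × 10⁻⁴)(+0.1)+(7.3 × 10⁻⁴)(+0.59) = 4.1 × 10⁻⁴ → stable
  164–198 m: −αΔT+βΔS = −(1.8 × 10⁻⁴)(-3.9)+(7.3 × 10⁻⁴)(+5.16) = 4.5 × 10⁻³ → stable
  198–201 m: −αΔT+βΔS = −(1.8 × 10⁻⁴)(-1.6)+(7.3 × 10⁻⁴)(+7.15) = 5.5 × 10⁻³ → stable
  201–258 m: −αΔT+βΔS = −(1.8 × 10⁻⁴)(-3.0)+(7.3 × 10⁻⁴)(+1.38) = 1.5 × 10⁻³ → stable
The 31–149 m interval has Δρ < 0: lighter water underlies denser water.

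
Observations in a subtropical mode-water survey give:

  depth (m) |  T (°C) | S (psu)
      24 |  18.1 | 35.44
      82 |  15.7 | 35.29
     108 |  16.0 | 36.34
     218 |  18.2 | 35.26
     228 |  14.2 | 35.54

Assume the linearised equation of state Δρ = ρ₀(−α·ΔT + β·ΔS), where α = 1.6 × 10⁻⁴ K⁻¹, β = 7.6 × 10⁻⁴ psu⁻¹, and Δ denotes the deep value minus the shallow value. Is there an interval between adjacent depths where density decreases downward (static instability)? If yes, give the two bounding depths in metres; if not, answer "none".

108–218 m

Evaluate Δρ/ρ₀ = −αΔT + βΔS across each adjacent pair:
  24–82 m: −αΔT+βΔS = −(1.6 × 10⁻⁴)(-2.4)+(7.6 × 10⁻⁴)(-0.15) = 2.7 × 10⁻⁴ → stable
  82–108 m: −αΔT+βΔS = −(1.6 × 10⁻⁴)(+0.3)+(7.6 × 10⁻⁴)(+1.05) = 7.5 × 10⁻⁴ → stable
  108–218 m: −αΔT+βΔS = −(1.6 × 10⁻⁴)(+2.2)+(7.6 × 10⁻⁴)(-1.08) = -1.2 × 10⁻³ → UNSTABLE
  218–228 m: −αΔT+βΔS = −(1.6 × 10⁻⁴)(-4.0)+(7.6 × 10⁻⁴)(+0.28) = 8.5 × 10⁻⁴ → stable
The 108–218 m interval has Δρ < 0: lighter water underlies denser water.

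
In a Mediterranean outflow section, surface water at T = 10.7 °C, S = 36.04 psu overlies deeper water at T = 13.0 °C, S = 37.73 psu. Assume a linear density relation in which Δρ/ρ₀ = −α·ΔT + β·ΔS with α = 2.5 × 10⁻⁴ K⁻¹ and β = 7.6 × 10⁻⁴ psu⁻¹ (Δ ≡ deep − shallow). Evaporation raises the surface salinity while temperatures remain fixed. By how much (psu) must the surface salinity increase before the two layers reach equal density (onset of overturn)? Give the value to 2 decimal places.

Neutral buoyancy requires −α(T_deep − T_surf) + β(S_deep − S_surf′) = 0.
S_surf′ = S_deep − (α/β)·ΔT = 37.73 − (2.5 × 10⁻⁴/7.6 × 10⁻⁴)·(+2.3) = 36.9734 psu.
Increase required: 36.9734 − 36.04 = 0.9334 psu.

0.93 psu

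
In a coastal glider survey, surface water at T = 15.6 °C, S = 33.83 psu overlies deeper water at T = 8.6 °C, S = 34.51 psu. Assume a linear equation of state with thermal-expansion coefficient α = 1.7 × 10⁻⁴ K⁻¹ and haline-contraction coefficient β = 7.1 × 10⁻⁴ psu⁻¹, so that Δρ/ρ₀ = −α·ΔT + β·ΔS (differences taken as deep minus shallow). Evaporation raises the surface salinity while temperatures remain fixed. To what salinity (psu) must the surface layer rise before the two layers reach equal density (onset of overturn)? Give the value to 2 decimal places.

36.19 psu

Neutral buoyancy requires −α(T_deep − T_surf) + β(S_deep − S_surf′) = 0.
S_surf′ = S_deep − (α/β)·ΔT = 34.51 − (1.7 × 10⁻⁴/7.1 × 10⁻⁴)·(-7.0) = 36.1861 psu.
Increase required: 36.1861 − 33.83 = 2.3561 psu.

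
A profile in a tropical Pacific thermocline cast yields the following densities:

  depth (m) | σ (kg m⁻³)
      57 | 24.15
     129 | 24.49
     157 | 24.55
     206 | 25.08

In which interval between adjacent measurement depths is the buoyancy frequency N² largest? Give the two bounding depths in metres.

Compute the density gradient over each adjacent pair:
  57–129 m: Δρ/Δz = 0.34/72 = 4.7 × 10⁻³ kg m⁻⁴
  129–157 m: Δρ/Δz = 0.06/28 = 2.1 × 10⁻³ kg m⁻⁴
  157–206 m: Δρ/Δz = 0.53/49 = 0.011 kg m⁻⁴
The largest gradient is in the 157–206 m interval — the pycnocline.

157–206 m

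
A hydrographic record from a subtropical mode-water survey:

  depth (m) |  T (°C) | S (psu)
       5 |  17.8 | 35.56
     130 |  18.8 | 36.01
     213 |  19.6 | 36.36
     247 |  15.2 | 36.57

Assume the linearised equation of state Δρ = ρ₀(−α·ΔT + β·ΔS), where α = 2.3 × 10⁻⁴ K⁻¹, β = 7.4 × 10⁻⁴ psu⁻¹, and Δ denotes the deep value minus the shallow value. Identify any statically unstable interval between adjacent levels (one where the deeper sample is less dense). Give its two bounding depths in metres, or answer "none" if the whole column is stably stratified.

Evaluate Δρ/ρ₀ = −αΔT + βΔS across each adjacent pair:
  5–130 m: −αΔT+βΔS = −(2.3 × 10⁻⁴)(+1.0)+(7.4 × 10⁻⁴)(+0.45) = 1.0 × 10⁻⁴ → stable
  130–213 m: −αΔT+βΔS = −(2.3 × 10⁻⁴)(+0.8)+(7.4 × 10⁻⁴)(+0.35) = 7.5 × 10⁻⁵ → stable
  213–247 m: −αΔT+βΔS = −(2.3 × 10⁻⁴)(-4.4)+(7.4 × 10⁻⁴)(+0.21) = 1.2 × 10⁻³ → stable
Every interval has Δρ > 0: the column is stably stratified throughout.

none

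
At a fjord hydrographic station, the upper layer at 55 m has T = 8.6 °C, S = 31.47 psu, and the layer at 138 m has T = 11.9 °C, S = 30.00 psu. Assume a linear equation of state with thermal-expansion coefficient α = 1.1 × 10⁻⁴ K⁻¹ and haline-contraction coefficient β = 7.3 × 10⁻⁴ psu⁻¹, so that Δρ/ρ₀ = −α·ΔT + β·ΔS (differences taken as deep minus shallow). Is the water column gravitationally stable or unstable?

ΔT = 11.9 − 8.6 = +3.3 K and ΔS = 30.00 − 31.47 = -1.47 psu (deep − shallow).
−αΔT = -3.63 × 10⁻⁴; βΔS = -1.0731 × 10⁻³; sum Δρ/ρ₀ = -1.4361 × 10⁻³.
Δρ/ρ₀ < 0, so Δρ < 0: deeper water is lighter → statically unstable; the column would overturn.

unstable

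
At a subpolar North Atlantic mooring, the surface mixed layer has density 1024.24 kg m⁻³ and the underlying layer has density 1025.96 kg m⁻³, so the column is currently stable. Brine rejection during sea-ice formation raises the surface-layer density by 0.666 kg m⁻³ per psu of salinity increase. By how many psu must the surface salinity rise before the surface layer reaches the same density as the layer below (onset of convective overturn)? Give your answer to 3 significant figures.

2.58 psu

Density deficit of the surface layer: 1025.96 − 1024.24 = 1.72 kg m⁻³.
Required change = 1.72 / 0.666 = 2.58 psu.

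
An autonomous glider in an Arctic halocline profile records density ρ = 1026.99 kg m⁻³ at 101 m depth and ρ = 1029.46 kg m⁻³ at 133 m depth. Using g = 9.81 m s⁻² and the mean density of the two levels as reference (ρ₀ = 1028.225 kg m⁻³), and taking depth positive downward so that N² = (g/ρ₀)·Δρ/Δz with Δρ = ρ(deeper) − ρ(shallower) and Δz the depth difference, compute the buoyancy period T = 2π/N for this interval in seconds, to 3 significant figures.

232 s

Δρ = 1029.46 − 1026.99 = 2.47 kg m⁻³ over Δz = 133 − 101 = 32 m.
N² = (9.81/1028.225) × (2.47/32) = 7.3642 × 10⁻⁴ s⁻².
N = √(7.3642 × 10⁻⁴) = 0.027137 rad s⁻¹, so T = 2π/N = 231.54 s ≈ 232 s.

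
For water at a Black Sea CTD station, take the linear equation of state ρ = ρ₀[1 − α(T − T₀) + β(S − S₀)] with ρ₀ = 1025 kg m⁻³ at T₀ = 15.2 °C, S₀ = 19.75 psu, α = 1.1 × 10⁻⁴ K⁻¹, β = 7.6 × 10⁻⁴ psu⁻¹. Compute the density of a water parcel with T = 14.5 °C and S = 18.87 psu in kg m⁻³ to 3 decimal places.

1024.393 kg m⁻³

T − T₀ = -0.7 K, S − S₀ = -0.88 psu.
Bracket = 1 − α·(-0.7) + β·(-0.88) = 1 + (-5.918 × 10⁻⁴) = 0.9994082.
ρ = 1025 × 0.9994082 = 1024.393 kg m⁻³.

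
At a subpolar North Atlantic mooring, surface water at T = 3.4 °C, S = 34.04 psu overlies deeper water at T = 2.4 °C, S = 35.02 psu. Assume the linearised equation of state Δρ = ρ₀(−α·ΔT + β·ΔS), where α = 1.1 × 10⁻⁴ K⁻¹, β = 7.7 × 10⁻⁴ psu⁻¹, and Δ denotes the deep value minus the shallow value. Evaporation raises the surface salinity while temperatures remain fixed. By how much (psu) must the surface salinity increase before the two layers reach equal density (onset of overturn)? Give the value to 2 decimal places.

1.12 psu

Neutral buoyancy requires −α(T_deep − T_surf) + β(S_deep − S_surf′) = 0.
S_surf′ = S_deep − (α/β)·ΔT = 35.02 − (1.1 × 10⁻⁴/7.7 × 10⁻⁴)·(-1.0) = 35.1629 psu.
Increase required: 35.1629 − 34.04 = 1.1229 psu.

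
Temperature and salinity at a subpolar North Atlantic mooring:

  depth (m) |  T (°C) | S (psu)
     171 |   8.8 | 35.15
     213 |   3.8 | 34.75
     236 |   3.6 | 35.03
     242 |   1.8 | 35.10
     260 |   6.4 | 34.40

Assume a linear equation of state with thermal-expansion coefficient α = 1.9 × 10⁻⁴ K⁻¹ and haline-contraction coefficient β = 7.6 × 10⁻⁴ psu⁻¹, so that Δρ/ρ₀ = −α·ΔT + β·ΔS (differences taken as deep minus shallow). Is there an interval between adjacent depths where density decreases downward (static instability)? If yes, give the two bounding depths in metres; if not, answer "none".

Evaluate Δρ/ρ₀ = −αΔT + βΔS across each adjacent pair:
  171–213 m: −αΔT+βΔS = −(1.9 × 10⁻⁴)(-5.0)+(7.6 × 10⁻⁴)(-0.40) = 6.5 × 10⁻⁴ → stable
  213–236 m: −αΔT+βΔS = −(1.9 × 10⁻⁴)(-0.2)+(7.6 × 10⁻⁴)(+0.28) = 2.5 × 10⁻⁴ → stable
  236–242 m: −αΔT+βΔS = −(1.9 × 10⁻⁴)(-1.8)+(7.6 × 10⁻⁴)(+0.07) = 4.0 × 10⁻⁴ → stable
  242–260 m: −αΔT+βΔS = −(1.9 × 10⁻⁴)(+4.6)+(7.6 × 10⁻⁴)(-0.70) = -1.4 × 10⁻³ → UNSTABLE
The 242–260 m interval has Δρ < 0: lighter water underlies denser water.

242–260 m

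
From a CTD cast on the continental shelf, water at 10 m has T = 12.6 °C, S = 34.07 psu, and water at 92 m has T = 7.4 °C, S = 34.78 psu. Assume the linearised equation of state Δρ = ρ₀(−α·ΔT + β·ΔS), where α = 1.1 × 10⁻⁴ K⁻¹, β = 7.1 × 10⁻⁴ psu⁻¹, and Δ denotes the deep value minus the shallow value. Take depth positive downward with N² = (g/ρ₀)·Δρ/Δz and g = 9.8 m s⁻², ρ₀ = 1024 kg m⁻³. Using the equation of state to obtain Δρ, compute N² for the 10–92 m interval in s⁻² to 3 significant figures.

1.29 × 10⁻⁴ s⁻²

ΔT = -5.2 K, ΔS = +0.71 psu (deep − shallow).
Δρ/ρ₀ = −αΔT + βΔS = 5.72 × 10⁻⁴ + 5.041 × 10⁻⁴ = 1.0761 × 10⁻³, so Δρ ≈ 1.102 kg m⁻³.
N² = (g/ρ₀)·Δρ/Δz = g·(Δρ/ρ₀)/Δz = 9.8 × 1.0761 × 10⁻³ / 82 = 1.2861 × 10⁻⁴ s⁻² ≈ 1.29 × 10⁻⁴ s⁻².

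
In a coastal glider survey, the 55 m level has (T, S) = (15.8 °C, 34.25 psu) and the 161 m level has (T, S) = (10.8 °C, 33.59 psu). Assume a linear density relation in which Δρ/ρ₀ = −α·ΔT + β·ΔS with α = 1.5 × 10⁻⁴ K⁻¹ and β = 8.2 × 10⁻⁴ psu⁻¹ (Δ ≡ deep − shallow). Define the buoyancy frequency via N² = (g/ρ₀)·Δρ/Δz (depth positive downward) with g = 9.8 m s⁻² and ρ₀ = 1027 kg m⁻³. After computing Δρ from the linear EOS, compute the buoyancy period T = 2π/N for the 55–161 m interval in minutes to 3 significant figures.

23.8 min

ΔT = -5.0 K, ΔS = -0.66 psu (deep − shallow).
Δρ/ρ₀ = −αΔT + βΔS = 7.50 × 10⁻⁴ − 5.412 × 10⁻⁴ = 2.088 × 10⁻⁴, so Δρ ≈ 0.2144 kg m⁻³.
N² = (g/ρ₀)·Δρ/Δz = g·(Δρ/ρ₀)/Δz = 9.8 × 2.088 × 10⁻⁴ / 106 = 1.9304 × 10⁻⁵ s⁻².
N = √(1.9304 × 10⁻⁵) = 4.3936 × 10⁻³ rad s⁻¹ → T = 2π/N = 1.4301 × 10³ s = 23.835 min ≈ 23.8 min.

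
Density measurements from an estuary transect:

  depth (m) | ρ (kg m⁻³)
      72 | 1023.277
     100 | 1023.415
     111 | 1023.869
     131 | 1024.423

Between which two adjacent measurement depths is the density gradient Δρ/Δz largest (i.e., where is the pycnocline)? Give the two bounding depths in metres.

Compute the density gradient over each adjacent pair:
  72–100 m: Δρ/Δz = 0.138/28 = 4.9 × 10⁻³ kg m⁻⁴
  100–111 m: Δρ/Δz = 0.454/11 = 0.041 kg m⁻⁴
  111–131 m: Δρ/Δz = 0.554/20 = 0.028 kg m⁻⁴
The largest gradient is in the 100–111 m interval — the pycnocline.

100–111 m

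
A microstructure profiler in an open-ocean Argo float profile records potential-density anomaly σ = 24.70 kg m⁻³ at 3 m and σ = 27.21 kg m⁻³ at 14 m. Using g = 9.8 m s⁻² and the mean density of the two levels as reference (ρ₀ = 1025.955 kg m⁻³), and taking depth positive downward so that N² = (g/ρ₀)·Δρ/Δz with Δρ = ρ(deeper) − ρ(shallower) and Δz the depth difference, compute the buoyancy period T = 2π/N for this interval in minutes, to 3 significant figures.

2.24 min

Δρ = 1027.21 − 1024.70 = 2.51 kg m⁻³ over Δz = 14 − 3 = 11 m.
N² = (9.8/1025.955) × (2.51/11) = 2.1796 × 10⁻³ s⁻².
N = √(2.1796 × 10⁻³) = 0.046686 rad s⁻¹, so T = 2π/N = 134.58 s = 2.2430 min ≈ 2.24 min.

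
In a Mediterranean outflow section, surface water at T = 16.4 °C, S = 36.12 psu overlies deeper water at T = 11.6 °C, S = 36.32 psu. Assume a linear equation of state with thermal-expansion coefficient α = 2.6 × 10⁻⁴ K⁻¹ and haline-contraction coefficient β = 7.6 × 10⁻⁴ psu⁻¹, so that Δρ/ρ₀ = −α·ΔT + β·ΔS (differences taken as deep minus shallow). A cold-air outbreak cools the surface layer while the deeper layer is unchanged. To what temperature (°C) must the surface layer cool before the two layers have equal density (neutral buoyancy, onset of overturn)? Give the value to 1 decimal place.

Neutral buoyancy requires Δρ = 0, i.e. −α(T_deep − T_surf′) + β(S_deep − S_surf) = 0.
T_surf′ = T_deep − (β/α)·ΔS = 11.6 − (7.6 × 10⁻⁴/2.6 × 10⁻⁴)·(+0.20) = 11.015 °C.
Cooling required: 16.4 − (11.015) = 5.385 °C.

11.0 °C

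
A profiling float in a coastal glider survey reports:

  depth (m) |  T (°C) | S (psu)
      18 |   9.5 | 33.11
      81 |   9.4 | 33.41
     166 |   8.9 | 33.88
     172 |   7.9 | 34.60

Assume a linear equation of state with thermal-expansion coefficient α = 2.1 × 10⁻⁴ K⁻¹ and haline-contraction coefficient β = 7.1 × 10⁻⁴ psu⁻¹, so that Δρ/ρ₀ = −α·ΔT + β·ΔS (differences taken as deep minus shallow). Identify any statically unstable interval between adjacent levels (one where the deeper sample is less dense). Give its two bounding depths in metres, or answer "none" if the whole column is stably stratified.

Evaluate Δρ/ρ₀ = −αΔT + βΔS across each adjacent pair:
  18–81 m: −αΔT+βΔS = −(2.1 × 10⁻⁴)(-0.1)+(7.1 × 10⁻⁴)(+0.30) = 2.3 × 10⁻⁴ → stable
  81–166 m: −αΔT+βΔS = −(2.1 × 10⁻⁴)(-0.5)+(7.1 × 10⁻⁴)(+0.47) = 4.4 × 10⁻⁴ → stable
  166–172 m: −αΔT+βΔS = −(2.1 × 10⁻⁴)(-1.0)+(7.1 × 10⁻⁴)(+0.72) = 7.2 × 10⁻⁴ → stable
Every interval has Δρ > 0: the column is stably stratified throughout.

none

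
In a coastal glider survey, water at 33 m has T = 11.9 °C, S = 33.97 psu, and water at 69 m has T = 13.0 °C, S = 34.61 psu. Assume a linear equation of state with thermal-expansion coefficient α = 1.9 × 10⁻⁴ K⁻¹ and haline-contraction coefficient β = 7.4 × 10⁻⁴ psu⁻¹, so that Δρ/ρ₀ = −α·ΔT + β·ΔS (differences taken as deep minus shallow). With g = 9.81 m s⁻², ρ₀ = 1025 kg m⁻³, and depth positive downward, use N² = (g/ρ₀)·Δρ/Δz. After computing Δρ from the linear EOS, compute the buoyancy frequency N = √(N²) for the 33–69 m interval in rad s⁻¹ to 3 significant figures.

8.49 × 10⁻³ rad s⁻¹

ΔT = +1.1 K, ΔS = +0.64 psu (deep − shallow).
Δρ/ρ₀ = −αΔT + βΔS = -2.09 × 10⁻⁴ + 4.736 × 10⁻⁴ = 2.646 × 10⁻⁴, so Δρ ≈ 0.2712 kg m⁻³.
N² = (g/ρ₀)·Δρ/Δz = g·(Δρ/ρ₀)/Δz = 9.81 × 2.646 × 10⁻⁴ / 36 = 7.2104 × 10⁻⁵ s⁻².
N = √(7.2104 × 10⁻⁵) = 8.4914 × 10⁻³ rad s⁻¹ ≈ 8.49 × 10⁻³ rad s⁻¹.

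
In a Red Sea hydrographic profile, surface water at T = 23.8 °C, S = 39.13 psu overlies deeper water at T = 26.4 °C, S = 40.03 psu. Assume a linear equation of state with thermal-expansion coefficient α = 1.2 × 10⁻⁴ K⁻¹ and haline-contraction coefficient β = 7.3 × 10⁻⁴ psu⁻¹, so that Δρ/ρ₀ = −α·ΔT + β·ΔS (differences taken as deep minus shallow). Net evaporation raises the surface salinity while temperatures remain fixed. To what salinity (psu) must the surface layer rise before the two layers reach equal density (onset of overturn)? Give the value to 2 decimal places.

Neutral buoyancy requires −α(T_deep − T_surf) + β(S_deep − S_surf′) = 0.
S_surf′ = S_deep − (α/β)·ΔT = 40.03 − (1.2 × 10⁻⁴/7.3 × 10⁻⁴)·(+2.6) = 39.6026 psu.
Increase required: 39.6026 − 39.13 = 0.4726 psu.

39.60 psu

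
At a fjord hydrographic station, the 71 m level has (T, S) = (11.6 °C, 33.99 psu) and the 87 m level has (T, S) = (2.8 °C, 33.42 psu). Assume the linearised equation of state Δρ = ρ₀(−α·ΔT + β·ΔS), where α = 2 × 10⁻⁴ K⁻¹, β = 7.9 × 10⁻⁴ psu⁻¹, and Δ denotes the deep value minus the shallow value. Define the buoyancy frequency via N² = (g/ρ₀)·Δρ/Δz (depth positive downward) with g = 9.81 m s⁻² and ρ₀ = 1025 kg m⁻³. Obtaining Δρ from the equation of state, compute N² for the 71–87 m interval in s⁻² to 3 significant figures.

ΔT = -8.8 K, ΔS = -0.57 psu (deep − shallow).
Δρ/ρ₀ = −αΔT + βΔS = 1.76 × 10⁻³ − 4.503 × 10⁻⁴ = 1.3097 × 10⁻³, so Δρ ≈ 1.342 kg m⁻³.
N² = (g/ρ₀)·Δρ/Δz = g·(Δρ/ρ₀)/Δz = 9.81 × 1.3097 × 10⁻³ / 16 = 8.0301 × 10⁻⁴ s⁻² ≈ 8.03 × 10⁻⁴ s⁻².

8.03 × 10⁻⁴ s⁻²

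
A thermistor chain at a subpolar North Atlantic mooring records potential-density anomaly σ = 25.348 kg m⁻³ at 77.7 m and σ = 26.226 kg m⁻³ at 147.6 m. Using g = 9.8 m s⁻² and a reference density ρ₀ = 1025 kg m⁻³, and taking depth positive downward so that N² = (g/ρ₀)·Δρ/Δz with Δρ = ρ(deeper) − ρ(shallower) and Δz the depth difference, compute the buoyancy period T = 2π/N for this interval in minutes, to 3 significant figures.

9.56 min

Δρ = 1026.226 − 1025.348 = 0.878 kg m⁻³ over Δz = 147.6 − 77.7 = 69.9 m.
N² = (9.8/1025) × (0.878/69.9) = 1.2009 × 10⁻⁴ s⁻².
N = √(1.2009 × 10⁻⁴) = 0.010959 rad s⁻¹, so T = 2π/N = 573.34 s = 9.5557 min ≈ 9.56 min.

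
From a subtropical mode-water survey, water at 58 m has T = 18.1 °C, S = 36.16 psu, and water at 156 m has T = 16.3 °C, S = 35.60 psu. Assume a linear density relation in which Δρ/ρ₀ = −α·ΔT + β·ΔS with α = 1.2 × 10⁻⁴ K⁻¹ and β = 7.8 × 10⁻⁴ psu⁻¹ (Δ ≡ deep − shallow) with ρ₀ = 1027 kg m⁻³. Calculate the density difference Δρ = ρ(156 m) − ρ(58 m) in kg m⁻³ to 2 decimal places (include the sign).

ΔT = -1.8 K, ΔS = -0.56 psu (deep − shallow).
Δρ/ρ₀ = −(1.2 × 10⁻⁴)(-1.8) + (7.8 × 10⁻⁴)(-0.56) = -2.208 × 10⁻⁴.
Δρ = 1027 × (-2.208 × 10⁻⁴) = -0.23 kg m⁻³.
Negative Δρ: lighter below, statically unstable.

-0.23 kg m⁻³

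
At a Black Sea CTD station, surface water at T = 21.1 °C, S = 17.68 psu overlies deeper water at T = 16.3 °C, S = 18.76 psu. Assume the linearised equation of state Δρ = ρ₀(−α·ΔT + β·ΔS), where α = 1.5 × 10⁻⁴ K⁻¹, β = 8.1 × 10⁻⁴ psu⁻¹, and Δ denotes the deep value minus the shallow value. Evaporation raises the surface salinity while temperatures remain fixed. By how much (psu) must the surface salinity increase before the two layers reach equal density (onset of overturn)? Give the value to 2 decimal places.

Neutral buoyancy requires −α(T_deep − T_surf) + β(S_deep − S_surf′) = 0.
S_surf′ = S_deep − (α/β)·ΔT = 18.76 − (1.5 × 10⁻⁴/8.1 × 10⁻⁴)·(-4.8) = 19.6489 psu.
Increase required: 19.6489 − 17.68 = 1.9689 psu.

1.97 psu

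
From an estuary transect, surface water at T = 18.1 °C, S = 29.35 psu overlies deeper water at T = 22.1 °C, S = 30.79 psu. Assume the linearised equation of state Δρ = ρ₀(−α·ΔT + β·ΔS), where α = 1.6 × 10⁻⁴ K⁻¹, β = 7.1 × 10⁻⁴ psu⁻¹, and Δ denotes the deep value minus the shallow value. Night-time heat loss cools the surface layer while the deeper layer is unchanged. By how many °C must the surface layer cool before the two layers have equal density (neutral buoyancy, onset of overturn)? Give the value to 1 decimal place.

2.4 °C

Neutral buoyancy requires Δρ = 0, i.e. −α(T_deep − T_surf′) + β(S_deep − S_surf) = 0.
T_surf′ = T_deep − (β/α)·ΔS = 22.1 − (7.1 × 10⁻⁴/1.6 × 10⁻⁴)·(+1.44) = 15.710 °C.
Cooling required: 18.1 − (15.710) = 2.390 °C.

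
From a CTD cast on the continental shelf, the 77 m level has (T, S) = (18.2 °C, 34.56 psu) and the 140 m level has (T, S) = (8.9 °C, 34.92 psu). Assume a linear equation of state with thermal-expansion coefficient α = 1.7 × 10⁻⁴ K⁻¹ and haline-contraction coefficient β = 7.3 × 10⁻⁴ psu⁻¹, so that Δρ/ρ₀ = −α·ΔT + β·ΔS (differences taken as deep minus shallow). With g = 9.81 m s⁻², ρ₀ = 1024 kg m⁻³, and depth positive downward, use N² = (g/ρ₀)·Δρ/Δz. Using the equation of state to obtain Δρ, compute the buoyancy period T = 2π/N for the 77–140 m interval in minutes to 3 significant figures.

6.18 min

ΔT = -9.3 K, ΔS = +0.36 psu (deep − shallow).
Δρ/ρ₀ = −αΔT + βΔS = 1.581 × 10⁻³ + 2.628 × 10⁻⁴ = 1.8438 × 10⁻³, so Δρ ≈ 1.888 kg m⁻³.
N² = (g/ρ₀)·Δρ/Δz = g·(Δρ/ρ₀)/Δz = 9.81 × 1.8438 × 10⁻³ / 63 = 2.8711 × 10⁻⁴ s⁻².
N = √(2.8711 × 10⁻⁴) = 0.016944 rad s⁻¹ → T = 2π/N = 370.82 s = 6.1803 min ≈ 6.18 min.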